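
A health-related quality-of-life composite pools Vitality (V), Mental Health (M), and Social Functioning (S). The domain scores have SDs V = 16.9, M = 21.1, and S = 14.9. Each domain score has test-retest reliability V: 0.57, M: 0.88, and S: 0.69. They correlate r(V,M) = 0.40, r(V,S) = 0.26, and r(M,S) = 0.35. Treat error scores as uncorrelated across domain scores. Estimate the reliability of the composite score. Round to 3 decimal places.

0.846

Var(V+M+S) = 16.9² + 21.1² + 14.9² + 2·[16.9·21.1·0.40 + 16.9·14.9·0.26 + 21.1·14.9·0.35] = 952.83 + 636.286 = 1589.12.
Under uncorrelated errors the observed covariances equal the true-score covariances, so only the own-variance terms attenuate.
True-score variance = [16.9²·0.57 + 21.1²·0.88 + 14.9²·0.69] + 636.286 = 707.769 + 636.286 = 1344.06.
Reliability = 1344.06 / 1589.12 = 0.846.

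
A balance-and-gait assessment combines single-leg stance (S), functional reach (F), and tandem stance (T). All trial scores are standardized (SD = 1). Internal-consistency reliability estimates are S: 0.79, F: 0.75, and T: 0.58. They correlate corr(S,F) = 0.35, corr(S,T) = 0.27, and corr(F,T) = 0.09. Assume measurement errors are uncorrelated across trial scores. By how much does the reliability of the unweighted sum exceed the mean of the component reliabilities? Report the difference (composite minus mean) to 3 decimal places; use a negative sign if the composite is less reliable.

Var(sum) = 3 + 1.42 = 4.42; true-score variance = 2.12 + 1.42 = 3.54; composite reliability = 0.8009.
Mean component reliability = 0.7067.
Difference = 0.8009 − 0.7067 = 0.094.

0.094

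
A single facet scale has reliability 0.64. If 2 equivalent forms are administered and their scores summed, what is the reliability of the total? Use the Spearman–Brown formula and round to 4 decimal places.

ρ_k = kρ / (1 + (k−1)ρ) = 2·0.64 / (1 + 1·0.64) = 1.280 / 1.640 = 0.7805.

0.7805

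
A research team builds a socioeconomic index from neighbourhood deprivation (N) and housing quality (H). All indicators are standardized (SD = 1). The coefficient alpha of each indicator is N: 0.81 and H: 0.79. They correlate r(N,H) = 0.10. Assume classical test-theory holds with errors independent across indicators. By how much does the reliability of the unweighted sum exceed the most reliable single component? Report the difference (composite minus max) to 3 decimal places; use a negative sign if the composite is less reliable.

Var(sum) = 2 + 0.2 = 2.2; true-score variance = 1.6 + 0.2 = 1.8; composite reliability = 0.8182.
Max component reliability = 0.8100.
Difference = 0.8182 − 0.8100 = 0.008.

0.008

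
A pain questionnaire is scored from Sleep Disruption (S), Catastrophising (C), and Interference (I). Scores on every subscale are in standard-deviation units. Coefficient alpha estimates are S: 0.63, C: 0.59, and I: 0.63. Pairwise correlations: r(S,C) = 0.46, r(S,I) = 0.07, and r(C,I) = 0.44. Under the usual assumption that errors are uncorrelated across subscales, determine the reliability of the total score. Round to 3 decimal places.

0.767

Var(S+C+I) = 3 + 2·[0.46 + 0.07 + 0.44] = 3 + 1.94 = 4.94.
Under uncorrelated errors the observed covariances equal the true-score covariances, so only the own-variance terms attenuate.
True-score variance = [0.63 + 0.59 + 0.63] + 1.94 = 1.85 + 1.94 = 3.79.
Reliability = 3.79 / 4.94 = 0.767.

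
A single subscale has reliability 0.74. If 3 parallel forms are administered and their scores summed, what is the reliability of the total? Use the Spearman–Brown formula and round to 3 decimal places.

ρ_k = kρ / (1 + (k−1)ρ) = 3·0.74 / (1 + 2·0.74) = 2.220 / 2.480 = 0.895.

0.895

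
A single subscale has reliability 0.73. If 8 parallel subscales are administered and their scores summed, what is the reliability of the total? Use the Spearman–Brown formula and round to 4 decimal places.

0.9558

ρ_k = kρ / (1 + (k−1)ρ) = 8·0.73 / (1 + 7·0.73) = 5.840 / 6.110 = 0.9558.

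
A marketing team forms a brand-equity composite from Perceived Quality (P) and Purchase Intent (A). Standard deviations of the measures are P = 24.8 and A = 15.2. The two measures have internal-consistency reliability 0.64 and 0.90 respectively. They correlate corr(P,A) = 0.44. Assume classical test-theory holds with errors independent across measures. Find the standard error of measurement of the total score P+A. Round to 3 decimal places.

Var(total) = 846.08 + 331.725 = 1177.8.
True-score variance = 601.562 + 331.725 = 933.286, so reliability = 0.7924.
Error variance = 1177.8 − 933.286 = 244.518; SEM = √244.518 = 15.637.

15.637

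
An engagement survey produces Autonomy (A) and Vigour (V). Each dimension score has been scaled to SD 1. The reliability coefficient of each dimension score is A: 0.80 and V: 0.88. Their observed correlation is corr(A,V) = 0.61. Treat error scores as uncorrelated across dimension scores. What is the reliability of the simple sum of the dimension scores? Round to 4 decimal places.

Var(A+V) = 2 + 2·[0.61] = 2 + 1.22 = 3.22.
With uncorrelated errors the cross-covariances are all true-score covariance, so they carry over unchanged; only the diagonal terms shrink to ρᵢσᵢ².
True-score variance = [0.80 + 0.88] + 1.22 = 1.68 + 1.22 = 2.9.
Reliability = 2.9 / 3.22 = 0.9006.

0.9006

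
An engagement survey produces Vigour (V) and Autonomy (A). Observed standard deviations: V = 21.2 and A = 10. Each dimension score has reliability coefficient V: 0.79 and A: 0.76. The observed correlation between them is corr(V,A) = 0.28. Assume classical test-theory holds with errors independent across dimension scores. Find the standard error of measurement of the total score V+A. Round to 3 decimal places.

Var(total) = 549.44 + 118.72 = 668.16.
True-score variance = 431.058 + 118.72 = 549.778, so reliability = 0.8228.
Error variance = 668.16 − 549.778 = 118.382; SEM = √118.382 = 10.880.

10.880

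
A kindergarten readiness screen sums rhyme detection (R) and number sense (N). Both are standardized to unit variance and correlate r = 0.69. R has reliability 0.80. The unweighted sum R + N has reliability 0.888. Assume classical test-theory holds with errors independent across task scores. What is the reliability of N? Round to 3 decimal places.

Var(R+N) = 2 + 2·0.69 = 3.380.
True-score variance = ρ_R + ρ_N + 2·0.69, so 0.888 = (0.80 + ρ_N + 1.38) / 3.380.
ρ_N = 0.888·3.380 − 0.80 − 1.38 = 0.821.

0.821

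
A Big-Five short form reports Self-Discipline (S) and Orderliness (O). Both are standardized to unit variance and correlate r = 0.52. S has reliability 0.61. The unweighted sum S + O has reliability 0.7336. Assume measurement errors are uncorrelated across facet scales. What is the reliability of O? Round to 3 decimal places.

Var(S+O) = 2 + 2·0.52 = 3.040.
True-score variance = ρ_S + ρ_O + 2·0.52, so 0.7336 = (0.61 + ρ_O + 1.04) / 3.040.
ρ_O = 0.7336·3.040 − 0.61 − 1.04 = 0.580.

0.580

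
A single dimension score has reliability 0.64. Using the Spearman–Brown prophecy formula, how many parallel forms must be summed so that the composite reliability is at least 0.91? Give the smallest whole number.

6

k ≥ ρ*(1−ρ₁)/(ρ₁(1−ρ*)) = 0.91·0.36 / (0.64·0.09) = 5.688.
Smallest integer k = 6.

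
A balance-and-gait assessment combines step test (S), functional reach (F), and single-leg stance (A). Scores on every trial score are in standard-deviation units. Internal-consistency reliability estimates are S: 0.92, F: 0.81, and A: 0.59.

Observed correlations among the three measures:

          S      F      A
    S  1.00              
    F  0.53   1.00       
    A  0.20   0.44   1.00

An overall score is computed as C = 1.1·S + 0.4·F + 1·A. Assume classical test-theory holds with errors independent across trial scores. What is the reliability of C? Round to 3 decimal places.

0.852

Var(C) = 1.1² + 0.4² + 1 + 2·[0.44·0.53 + 1.1·0.20 + 0.4·0.44] = 2.37 + 1.2584 = 3.6284.
Under uncorrelated errors the observed covariances equal the true-score covariances, so only the own-variance terms attenuate.
True-score variance = [1.1²·0.92 + 0.4²·0.81 + 0.59] + 1.2584 = 1.8328 + 1.2584 = 3.0912.
Reliability = 3.0912 / 3.6284 = 0.852.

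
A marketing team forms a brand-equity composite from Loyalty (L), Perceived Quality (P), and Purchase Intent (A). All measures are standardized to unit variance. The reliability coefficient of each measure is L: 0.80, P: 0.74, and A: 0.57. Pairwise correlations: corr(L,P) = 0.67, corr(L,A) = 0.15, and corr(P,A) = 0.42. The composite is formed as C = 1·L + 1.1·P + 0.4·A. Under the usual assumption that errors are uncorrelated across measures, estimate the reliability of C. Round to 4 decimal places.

Var(C) = 1 + 1.1² + 0.4² + 2·[1.1·0.67 + 0.4·0.15 + 0.44·0.42] = 2.37 + 1.9636 = 4.3336.
Because errors are independent across components, Cov(Tᵢ,Tⱼ) = Cov(Xᵢ,Xⱼ); the off-diagonal part of the true-score variance is the same as above.
True-score variance = [0.80 + 1.1²·0.74 + 0.4²·0.57] + 1.9636 = 1.7866 + 1.9636 = 3.7502.
Reliability = 3.7502 / 4.3336 = 0.8654.

0.8654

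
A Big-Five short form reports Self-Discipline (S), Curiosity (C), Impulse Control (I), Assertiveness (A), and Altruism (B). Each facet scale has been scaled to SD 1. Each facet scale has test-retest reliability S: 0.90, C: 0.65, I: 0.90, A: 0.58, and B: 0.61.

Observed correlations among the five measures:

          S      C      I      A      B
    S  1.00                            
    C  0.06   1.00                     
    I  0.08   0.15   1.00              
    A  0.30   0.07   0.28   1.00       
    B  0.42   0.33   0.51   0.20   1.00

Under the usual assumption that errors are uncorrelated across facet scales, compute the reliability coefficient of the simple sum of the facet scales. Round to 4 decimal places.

Var(S+C+I+A+B) = 5 + 2·[0.06 + 0.08 + 0.30 + 0.42 + 0.15 + 0.07 + 0.33 + 0.28 + 0.51 + 0.20] = 5 + 4.8 = 9.8.
With uncorrelated errors the cross-covariances are all true-score covariance, so they carry over unchanged; only the diagonal terms shrink to ρᵢσᵢ².
True-score variance = [0.90 + 0.65 + 0.90 + 0.58 + 0.61] + 4.8 = 3.64 + 4.8 = 8.44.
Reliability = 8.44 / 9.8 = 0.8612.

0.8612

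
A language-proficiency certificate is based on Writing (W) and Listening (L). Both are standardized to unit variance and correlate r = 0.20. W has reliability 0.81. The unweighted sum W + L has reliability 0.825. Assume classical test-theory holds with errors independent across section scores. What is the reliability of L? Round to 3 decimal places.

0.770

Var(W+L) = 2 + 2·0.20 = 2.400.
True-score variance = ρ_W + ρ_L + 2·0.20, so 0.825 = (0.81 + ρ_L + 0.40) / 2.400.
ρ_L = 0.825·2.400 − 0.81 − 0.40 = 0.770.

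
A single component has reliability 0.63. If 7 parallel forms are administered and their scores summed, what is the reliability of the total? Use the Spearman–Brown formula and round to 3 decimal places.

0.923

ρ_k = kρ / (1 + (k−1)ρ) = 7·0.63 / (1 + 6·0.63) = 4.410 / 4.780 = 0.923.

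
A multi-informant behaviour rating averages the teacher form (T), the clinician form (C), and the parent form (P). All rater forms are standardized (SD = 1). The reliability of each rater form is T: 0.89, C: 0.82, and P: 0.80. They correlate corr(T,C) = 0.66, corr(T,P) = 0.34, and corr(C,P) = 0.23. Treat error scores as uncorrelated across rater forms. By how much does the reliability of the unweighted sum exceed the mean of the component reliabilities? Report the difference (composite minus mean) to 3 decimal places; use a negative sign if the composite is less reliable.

0.074

Var(sum) = 3 + 2.46 = 5.46; true-score variance = 2.51 + 2.46 = 4.97; composite reliability = 0.9103.
Mean component reliability = 0.8367.
Difference = 0.9103 − 0.8367 = 0.074.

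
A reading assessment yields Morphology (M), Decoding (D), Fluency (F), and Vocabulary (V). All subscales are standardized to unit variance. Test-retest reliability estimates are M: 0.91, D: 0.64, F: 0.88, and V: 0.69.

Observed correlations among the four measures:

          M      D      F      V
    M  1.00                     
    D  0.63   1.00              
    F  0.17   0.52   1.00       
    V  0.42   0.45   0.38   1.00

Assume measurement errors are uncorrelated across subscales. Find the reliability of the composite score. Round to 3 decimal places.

Var(M+D+F+V) = 4 + 2·[0.63 + 0.17 + 0.42 + 0.52 + 0.45 + 0.38] = 4 + 5.14 = 9.14.
With uncorrelated errors the cross-covariances are all true-score covariance, so they carry over unchanged; only the diagonal terms shrink to ρᵢσᵢ².
True-score variance = [0.91 + 0.64 + 0.88 + 0.69] + 5.14 = 3.12 + 5.14 = 8.26.
Reliability = 8.26 / 9.14 = 0.904.

0.904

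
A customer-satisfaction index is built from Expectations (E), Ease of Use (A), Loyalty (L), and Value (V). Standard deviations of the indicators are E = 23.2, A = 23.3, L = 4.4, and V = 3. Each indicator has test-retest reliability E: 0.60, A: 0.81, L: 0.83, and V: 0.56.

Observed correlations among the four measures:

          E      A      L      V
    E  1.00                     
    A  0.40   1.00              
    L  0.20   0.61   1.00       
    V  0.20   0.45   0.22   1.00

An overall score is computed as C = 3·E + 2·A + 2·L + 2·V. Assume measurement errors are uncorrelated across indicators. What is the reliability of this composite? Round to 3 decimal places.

0.782

Var(C) = 3²·23.2² + 2²·23.3² + 2²·4.4² + 2²·3² + 2·[6·23.2·23.3·0.40 + 6·23.2·4.4·0.20 + 6·23.2·3·0.20 + 4·23.3·4.4·0.61 + 4·23.3·3·0.45 + 4·4.4·3·0.22] = 7129.16 + 3781.89 = 10911.
With uncorrelated errors the cross-covariances are all true-score covariance, so they carry over unchanged; only the diagonal terms shrink to ρᵢσᵢ².
True-score variance = [3²·23.2²·0.60 + 2²·23.3²·0.81 + 2²·4.4²·0.83 + 2²·3²·0.56] + 3781.89 = 4749.89 + 3781.89 = 8531.78.
Reliability = 8531.78 / 10911 = 0.782.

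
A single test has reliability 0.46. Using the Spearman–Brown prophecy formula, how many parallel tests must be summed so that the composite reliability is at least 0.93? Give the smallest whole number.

16

k ≥ ρ*(1−ρ₁)/(ρ₁(1−ρ*)) = 0.93·0.54 / (0.46·0.07) = 15.596.
Smallest integer k = 16.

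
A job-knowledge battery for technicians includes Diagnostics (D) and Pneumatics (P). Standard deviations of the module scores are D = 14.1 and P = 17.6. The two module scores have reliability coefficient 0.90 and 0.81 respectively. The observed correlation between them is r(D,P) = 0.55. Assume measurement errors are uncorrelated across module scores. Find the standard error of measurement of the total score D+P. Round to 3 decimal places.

8.873

Var(total) = 508.57 + 272.976 = 781.546.
True-score variance = 429.835 + 272.976 = 702.811, so reliability = 0.8993.
Error variance = 781.546 − 702.811 = 78.7354; SEM = √78.7354 = 8.873.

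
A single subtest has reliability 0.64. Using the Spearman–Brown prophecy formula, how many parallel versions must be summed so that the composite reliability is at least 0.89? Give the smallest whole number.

k ≥ ρ*(1−ρ₁)/(ρ₁(1−ρ*)) = 0.89·0.36 / (0.64·0.11) = 4.551.
Smallest integer k = 5.

5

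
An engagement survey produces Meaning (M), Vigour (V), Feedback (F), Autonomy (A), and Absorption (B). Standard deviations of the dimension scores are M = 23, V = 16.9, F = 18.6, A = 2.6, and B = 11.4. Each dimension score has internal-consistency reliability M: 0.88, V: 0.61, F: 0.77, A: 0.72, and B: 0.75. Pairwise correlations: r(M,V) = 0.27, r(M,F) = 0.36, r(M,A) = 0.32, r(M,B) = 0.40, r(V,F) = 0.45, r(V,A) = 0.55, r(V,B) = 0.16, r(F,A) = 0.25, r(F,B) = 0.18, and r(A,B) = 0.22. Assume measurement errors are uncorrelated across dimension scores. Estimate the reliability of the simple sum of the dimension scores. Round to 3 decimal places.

Var(M+V+F+A+B) = 23² + 16.9² + 18.6² + 2.6² + 11.4² + 2·[23·16.9·0.27 + 23·18.6·0.36 + 23·2.6·0.32 + 23·11.4·0.40 + 16.9·18.6·0.45 + 16.9·2.6·0.55 + 16.9·11.4·0.16 + 18.6·2.6·0.25 + 18.6·11.4·0.18 + 2.6·11.4·0.22] = 1297.29 + 1272.39 = 2569.68.
With uncorrelated errors the cross-covariances are all true-score covariance, so they carry over unchanged; only the diagonal terms shrink to ρᵢσᵢ².
True-score variance = [23²·0.88 + 16.9²·0.61 + 18.6²·0.77 + 2.6²·0.72 + 11.4²·0.75] + 1272.39 = 1008.47 + 1272.39 = 2280.86.
Reliability = 2280.86 / 2569.68 = 0.888.

0.888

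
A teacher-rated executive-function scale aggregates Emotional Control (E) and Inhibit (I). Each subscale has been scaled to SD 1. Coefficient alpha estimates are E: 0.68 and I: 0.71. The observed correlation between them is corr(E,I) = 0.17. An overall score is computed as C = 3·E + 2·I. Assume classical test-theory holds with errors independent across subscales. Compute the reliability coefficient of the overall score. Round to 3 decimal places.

0.731

Var(C) = 3² + 2² + 2·[6·0.17] = 13 + 2.04 = 15.04.
Under uncorrelated errors the observed covariances equal the true-score covariances, so only the own-variance terms attenuate.
True-score variance = [3²·0.68 + 2²·0.71] + 2.04 = 8.96 + 2.04 = 11.
Reliability = 11 / 15.04 = 0.731.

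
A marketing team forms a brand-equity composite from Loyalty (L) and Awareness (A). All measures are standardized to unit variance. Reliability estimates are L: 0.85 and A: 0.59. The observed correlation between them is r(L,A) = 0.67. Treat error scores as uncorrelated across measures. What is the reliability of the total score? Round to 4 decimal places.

0.8323

Var(L+A) = 2 + 2·[0.67] = 2 + 1.34 = 3.34.
Under uncorrelated errors the observed covariances equal the true-score covariances, so only the own-variance terms attenuate.
True-score variance = [0.85 + 0.59] + 1.34 = 1.44 + 1.34 = 2.78.
Reliability = 2.78 / 3.34 = 0.8323.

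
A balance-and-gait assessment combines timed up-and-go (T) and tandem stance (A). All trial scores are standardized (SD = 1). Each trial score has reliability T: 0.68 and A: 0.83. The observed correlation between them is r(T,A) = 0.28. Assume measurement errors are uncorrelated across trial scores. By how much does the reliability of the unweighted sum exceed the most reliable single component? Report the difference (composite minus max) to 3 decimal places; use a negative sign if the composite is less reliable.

Var(sum) = 2 + 0.56 = 2.56; true-score variance = 1.51 + 0.56 = 2.07; composite reliability = 0.8086.
Max component reliability = 0.8300.
Difference = 0.8086 − 0.8300 = -0.021.

-0.021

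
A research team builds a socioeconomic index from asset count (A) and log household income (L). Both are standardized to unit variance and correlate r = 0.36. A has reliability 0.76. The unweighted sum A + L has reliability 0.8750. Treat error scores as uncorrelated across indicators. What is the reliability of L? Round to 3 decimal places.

0.900

Var(A+L) = 2 + 2·0.36 = 2.720.
True-score variance = ρ_A + ρ_L + 2·0.36, so 0.8750 = (0.76 + ρ_L + 0.72) / 2.720.
ρ_L = 0.8750·2.720 − 0.76 − 0.72 = 0.900.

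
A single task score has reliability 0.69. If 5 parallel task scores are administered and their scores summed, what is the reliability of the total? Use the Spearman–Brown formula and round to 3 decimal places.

ρ_k = kρ / (1 + (k−1)ρ) = 5·0.69 / (1 + 4·0.69) = 3.450 / 3.760 = 0.918.

0.918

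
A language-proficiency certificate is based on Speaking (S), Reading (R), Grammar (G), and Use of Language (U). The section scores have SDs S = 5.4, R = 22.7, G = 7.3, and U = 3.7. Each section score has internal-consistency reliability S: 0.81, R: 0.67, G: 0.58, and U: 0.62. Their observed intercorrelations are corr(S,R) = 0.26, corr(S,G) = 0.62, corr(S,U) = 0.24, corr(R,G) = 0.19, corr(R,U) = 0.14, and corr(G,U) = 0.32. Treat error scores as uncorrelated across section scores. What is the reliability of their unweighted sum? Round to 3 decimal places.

Var(S+R+G+U) = 5.4² + 22.7² + 7.3² + 3.7² + 2·[5.4·22.7·0.26 + 5.4·7.3·0.62 + 5.4·3.7·0.24 + 22.7·7.3·0.19 + 22.7·3.7·0.14 + 7.3·3.7·0.32] = 611.43 + 225.986 = 837.416.
Because errors are independent across components, Cov(Tᵢ,Tⱼ) = Cov(Xᵢ,Xⱼ); the off-diagonal part of the true-score variance is the same as above.
True-score variance = [5.4²·0.81 + 22.7²·0.67 + 7.3²·0.58 + 3.7²·0.62] + 225.986 = 408.26 + 225.986 = 634.246.
Reliability = 634.246 / 837.416 = 0.757.

0.757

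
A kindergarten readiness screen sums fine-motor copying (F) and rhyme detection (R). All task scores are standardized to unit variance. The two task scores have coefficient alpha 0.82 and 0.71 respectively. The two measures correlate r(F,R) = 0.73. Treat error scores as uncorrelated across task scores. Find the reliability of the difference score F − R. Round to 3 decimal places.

Var(F−R) = 1 + 1 − 2·0.73 = 2 − 1.46 = 0.54.
Because errors are independent across components, Cov(Tᵢ,Tⱼ) = Cov(Xᵢ,Xⱼ); the off-diagonal part of the true-score variance is the same as above.
True-score variance = [0.82 + 0.71] − 1.46 = 1.53 − 1.46 = 0.07.
Reliability = 0.07 / 0.54 = 0.130.

0.130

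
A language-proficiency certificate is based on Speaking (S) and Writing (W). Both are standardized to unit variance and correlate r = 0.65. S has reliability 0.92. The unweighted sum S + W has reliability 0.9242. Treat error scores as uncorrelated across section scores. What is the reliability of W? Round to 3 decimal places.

0.830

Var(S+W) = 2 + 2·0.65 = 3.300.
True-score variance = ρ_S + ρ_W + 2·0.65, so 0.9242 = (0.92 + ρ_W + 1.30) / 3.300.
ρ_W = 0.9242·3.300 − 0.92 − 1.30 = 0.830.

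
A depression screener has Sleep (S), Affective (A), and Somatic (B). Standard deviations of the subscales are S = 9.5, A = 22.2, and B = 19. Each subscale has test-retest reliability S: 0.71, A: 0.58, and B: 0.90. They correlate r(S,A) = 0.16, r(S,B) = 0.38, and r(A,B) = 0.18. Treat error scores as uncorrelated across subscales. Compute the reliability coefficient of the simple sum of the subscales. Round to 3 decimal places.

Var(S+A+B) = 9.5² + 22.2² + 19² + 2·[9.5·22.2·0.16 + 9.5·19·0.38 + 22.2·19·0.18] = 944.09 + 356.516 = 1300.61.
Because errors are independent across components, Cov(Tᵢ,Tⱼ) = Cov(Xᵢ,Xⱼ); the off-diagonal part of the true-score variance is the same as above.
True-score variance = [9.5²·0.71 + 22.2²·0.58 + 19²·0.90] + 356.516 = 674.825 + 356.516 = 1031.34.
Reliability = 1031.34 / 1300.61 = 0.793.

0.793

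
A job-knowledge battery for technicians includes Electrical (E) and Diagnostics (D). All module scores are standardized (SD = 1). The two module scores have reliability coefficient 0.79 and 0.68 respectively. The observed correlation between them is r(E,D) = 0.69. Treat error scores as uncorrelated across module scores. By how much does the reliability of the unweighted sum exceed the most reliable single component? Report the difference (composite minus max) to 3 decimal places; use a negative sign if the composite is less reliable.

Var(sum) = 2 + 1.38 = 3.38; true-score variance = 1.47 + 1.38 = 2.85; composite reliability = 0.8432.
Max component reliability = 0.7900.
Difference = 0.8432 − 0.7900 = 0.053.

0.053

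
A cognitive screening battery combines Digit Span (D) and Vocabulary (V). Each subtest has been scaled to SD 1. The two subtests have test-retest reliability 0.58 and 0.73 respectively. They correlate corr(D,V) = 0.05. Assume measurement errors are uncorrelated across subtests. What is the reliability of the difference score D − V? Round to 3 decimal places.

0.637

Var(D−V) = 1 + 1 − 2·0.05 = 2 − 0.1 = 1.9.
Under uncorrelated errors the observed covariances equal the true-score covariances, so only the own-variance terms attenuate.
True-score variance = [0.58 + 0.73] − 0.1 = 1.31 − 0.1 = 1.21.
Reliability = 1.21 / 1.9 = 0.637.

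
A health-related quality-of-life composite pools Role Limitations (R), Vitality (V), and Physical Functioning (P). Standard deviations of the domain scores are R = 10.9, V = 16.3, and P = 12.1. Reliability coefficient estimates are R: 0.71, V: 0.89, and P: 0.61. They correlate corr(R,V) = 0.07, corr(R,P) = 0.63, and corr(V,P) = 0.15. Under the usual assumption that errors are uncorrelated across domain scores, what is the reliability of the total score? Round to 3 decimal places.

0.845

Var(R+V+P) = 10.9² + 16.3² + 12.1² + 2·[10.9·16.3·0.07 + 10.9·12.1·0.63 + 16.3·12.1·0.15] = 530.91 + 250.224 = 781.134.
Under uncorrelated errors the observed covariances equal the true-score covariances, so only the own-variance terms attenuate.
True-score variance = [10.9²·0.71 + 16.3²·0.89 + 12.1²·0.61] + 250.224 = 410.129 + 250.224 = 660.353.
Reliability = 660.353 / 781.134 = 0.845.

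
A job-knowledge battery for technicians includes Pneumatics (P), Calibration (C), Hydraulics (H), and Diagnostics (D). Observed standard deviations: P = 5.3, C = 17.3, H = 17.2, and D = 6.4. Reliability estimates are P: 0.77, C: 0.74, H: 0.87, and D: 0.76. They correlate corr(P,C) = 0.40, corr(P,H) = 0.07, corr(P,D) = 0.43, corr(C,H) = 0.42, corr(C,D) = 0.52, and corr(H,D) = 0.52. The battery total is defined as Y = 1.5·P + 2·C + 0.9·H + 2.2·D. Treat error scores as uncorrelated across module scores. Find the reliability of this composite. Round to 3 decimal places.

Var(Y) = 1.5²·5.3² + 2²·17.3² + 0.9²·17.2² + 2.2²·6.4² + 2·[3·5.3·17.3·0.40 + 1.35·5.3·17.2·0.07 + 3.3·5.3·6.4·0.43 + 1.8·17.3·17.2·0.42 + 4.4·17.3·6.4·0.52 + 1.98·17.2·6.4·0.52] = 1698.24 + 1516.79 = 3215.03.
Because errors are independent across components, Cov(Tᵢ,Tⱼ) = Cov(Xᵢ,Xⱼ); the off-diagonal part of the true-score variance is the same as above.
True-score variance = [1.5²·5.3²·0.77 + 2²·17.3²·0.74 + 0.9²·17.2²·0.87 + 2.2²·6.4²·0.76] + 1516.79 = 1293.71 + 1516.79 = 2810.5.
Reliability = 2810.5 / 3215.03 = 0.874.

0.874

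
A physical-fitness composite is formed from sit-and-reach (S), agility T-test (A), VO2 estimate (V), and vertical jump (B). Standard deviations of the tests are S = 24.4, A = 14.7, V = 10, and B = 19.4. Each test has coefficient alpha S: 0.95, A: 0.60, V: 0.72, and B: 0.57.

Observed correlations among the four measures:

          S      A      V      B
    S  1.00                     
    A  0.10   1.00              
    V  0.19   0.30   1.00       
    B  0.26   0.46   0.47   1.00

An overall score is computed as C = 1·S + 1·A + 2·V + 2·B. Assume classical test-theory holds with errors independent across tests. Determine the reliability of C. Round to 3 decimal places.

0.821

Var(C) = 24.4² + 14.7² + 2²·10² + 2²·19.4² + 2·[24.4·14.7·0.10 + 2·24.4·10·0.19 + 2·24.4·19.4·0.26 + 2·14.7·10·0.30 + 2·14.7·19.4·0.46 + 4·10·19.4·0.47] = 2716.89 + 2180.04 = 4896.93.
Because errors are independent across components, Cov(Tᵢ,Tⱼ) = Cov(Xᵢ,Xⱼ); the off-diagonal part of the true-score variance is the same as above.
True-score variance = [24.4²·0.95 + 14.7²·0.60 + 2²·10²·0.72 + 2²·19.4²·0.57] + 2180.04 = 1841.35 + 2180.04 = 4021.39.
Reliability = 4021.39 / 4896.93 = 0.821.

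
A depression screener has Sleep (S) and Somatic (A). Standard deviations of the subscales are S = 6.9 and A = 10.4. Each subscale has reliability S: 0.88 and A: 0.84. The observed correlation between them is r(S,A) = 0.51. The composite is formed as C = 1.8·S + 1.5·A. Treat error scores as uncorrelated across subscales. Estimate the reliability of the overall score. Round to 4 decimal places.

Var(C) = 1.8²·6.9² + 1.5²·10.4² + 2·[2.7·6.9·10.4·0.51] = 397.616 + 197.627 = 595.243.
Because errors are independent across components, Cov(Tᵢ,Tⱼ) = Cov(Xᵢ,Xⱼ); the off-diagonal part of the true-score variance is the same as above.
True-score variance = [1.8²·6.9²·0.88 + 1.5²·10.4²·0.84] + 197.627 = 340.168 + 197.627 = 537.795.
Reliability = 537.795 / 595.243 = 0.9035.

0.9035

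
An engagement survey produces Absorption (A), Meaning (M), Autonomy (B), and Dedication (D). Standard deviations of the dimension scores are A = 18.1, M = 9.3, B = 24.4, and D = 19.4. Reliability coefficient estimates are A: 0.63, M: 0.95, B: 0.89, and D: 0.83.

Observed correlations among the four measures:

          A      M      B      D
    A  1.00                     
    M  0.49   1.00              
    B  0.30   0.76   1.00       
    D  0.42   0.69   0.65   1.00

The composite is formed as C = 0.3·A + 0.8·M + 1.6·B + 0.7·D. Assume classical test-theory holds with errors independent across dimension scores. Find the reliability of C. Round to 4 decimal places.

0.9354

Var(C) = 0.3²·18.1² + 0.8²·9.3² + 1.6²·24.4² + 0.7²·19.4² + 2·[0.24·18.1·9.3·0.49 + 0.48·18.1·24.4·0.30 + 0.21·18.1·19.4·0.42 + 1.28·9.3·24.4·0.76 + 0.56·9.3·19.4·0.69 + 1.12·24.4·19.4·0.65] = 1793.38 + 1498.86 = 3292.24.
With uncorrelated errors the cross-covariances are all true-score covariance, so they carry over unchanged; only the diagonal terms shrink to ρᵢσᵢ².
True-score variance = [0.3²·18.1²·0.63 + 0.8²·9.3²·0.95 + 1.6²·24.4²·0.89 + 0.7²·19.4²·0.83] + 1498.86 = 1580.7 + 1498.86 = 3079.56.
Reliability = 3079.56 / 3292.24 = 0.9354.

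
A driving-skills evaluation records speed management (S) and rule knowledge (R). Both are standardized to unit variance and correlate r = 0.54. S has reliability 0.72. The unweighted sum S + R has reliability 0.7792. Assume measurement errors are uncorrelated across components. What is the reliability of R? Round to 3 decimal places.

Var(S+R) = 2 + 2·0.54 = 3.080.
True-score variance = ρ_S + ρ_R + 2·0.54, so 0.7792 = (0.72 + ρ_R + 1.08) / 3.080.
ρ_R = 0.7792·3.080 − 0.72 − 1.08 = 0.600.

0.600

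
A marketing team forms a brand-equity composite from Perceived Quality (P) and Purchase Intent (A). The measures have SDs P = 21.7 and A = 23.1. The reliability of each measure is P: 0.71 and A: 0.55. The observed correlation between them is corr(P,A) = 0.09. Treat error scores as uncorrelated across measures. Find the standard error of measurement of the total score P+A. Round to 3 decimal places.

19.408

Var(total) = 1004.5 + 90.2286 = 1094.73.
True-score variance = 627.817 + 90.2286 = 718.046, so reliability = 0.6559.
Error variance = 1094.73 − 718.046 = 376.683; SEM = √376.683 = 19.408.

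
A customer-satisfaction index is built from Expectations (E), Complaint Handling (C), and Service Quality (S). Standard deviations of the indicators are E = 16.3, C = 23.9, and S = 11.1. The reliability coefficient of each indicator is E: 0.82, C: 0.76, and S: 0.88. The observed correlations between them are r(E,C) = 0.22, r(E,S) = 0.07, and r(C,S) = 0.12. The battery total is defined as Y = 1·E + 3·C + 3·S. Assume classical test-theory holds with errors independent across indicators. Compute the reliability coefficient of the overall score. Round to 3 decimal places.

0.816

Var(Y) = 16.3² + 3²·23.9² + 3²·11.1² + 2·[3·16.3·23.9·0.22 + 3·16.3·11.1·0.07 + 9·23.9·11.1·0.12] = 6515.47 + 1163.25 = 7678.72.
Because errors are independent across components, Cov(Tᵢ,Tⱼ) = Cov(Xᵢ,Xⱼ); the off-diagonal part of the true-score variance is the same as above.
True-score variance = [16.3²·0.82 + 3²·23.9²·0.76 + 3²·11.1²·0.88] + 1163.25 = 5100.77 + 1163.25 = 6264.01.
Reliability = 6264.01 / 7678.72 = 0.816.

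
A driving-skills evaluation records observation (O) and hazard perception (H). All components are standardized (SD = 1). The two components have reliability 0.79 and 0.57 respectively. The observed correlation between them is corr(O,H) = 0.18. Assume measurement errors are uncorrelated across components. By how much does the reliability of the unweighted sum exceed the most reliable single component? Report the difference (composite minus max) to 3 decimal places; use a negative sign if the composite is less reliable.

Var(sum) = 2 + 0.36 = 2.36; true-score variance = 1.36 + 0.36 = 1.72; composite reliability = 0.7288.
Max component reliability = 0.7900.
Difference = 0.7288 − 0.7900 = -0.061.

-0.061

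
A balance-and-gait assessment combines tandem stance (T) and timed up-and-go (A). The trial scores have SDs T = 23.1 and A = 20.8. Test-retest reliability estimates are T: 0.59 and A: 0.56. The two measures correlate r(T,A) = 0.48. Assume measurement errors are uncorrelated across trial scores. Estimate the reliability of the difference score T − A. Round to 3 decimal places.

Var(T−A) = 23.1² + 20.8² − 2·23.1·20.8·0.48 = 966.25 − 461.261 = 504.989.
Under uncorrelated errors the observed covariances equal the true-score covariances, so only the own-variance terms attenuate.
True-score variance = [23.1²·0.59 + 20.8²·0.56] − 461.261 = 557.108 − 461.261 = 95.8475.
Reliability = 95.8475 / 504.989 = 0.190.

0.190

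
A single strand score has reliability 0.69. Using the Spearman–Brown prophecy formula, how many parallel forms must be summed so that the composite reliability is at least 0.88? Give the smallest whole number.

4

k ≥ ρ*(1−ρ₁)/(ρ₁(1−ρ*)) = 0.88·0.31 / (0.69·0.12) = 3.295.
Smallest integer k = 4.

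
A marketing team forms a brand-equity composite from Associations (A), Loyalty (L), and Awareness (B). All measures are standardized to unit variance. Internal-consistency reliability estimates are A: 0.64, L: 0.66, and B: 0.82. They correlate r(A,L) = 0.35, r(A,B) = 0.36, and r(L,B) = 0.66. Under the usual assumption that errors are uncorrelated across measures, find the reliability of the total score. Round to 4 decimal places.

0.8467

Var(A+L+B) = 3 + 2·[0.35 + 0.36 + 0.66] = 3 + 2.74 = 5.74.
Under uncorrelated errors the observed covariances equal the true-score covariances, so only the own-variance terms attenuate.
True-score variance = [0.64 + 0.66 + 0.82] + 2.74 = 2.12 + 2.74 = 4.86.
Reliability = 4.86 / 5.74 = 0.8467.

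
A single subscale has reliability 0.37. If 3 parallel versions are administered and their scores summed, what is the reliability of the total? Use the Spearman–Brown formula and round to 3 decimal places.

0.638

ρ_k = kρ / (1 + (k−1)ρ) = 3·0.37 / (1 + 2·0.37) = 1.110 / 1.740 = 0.638.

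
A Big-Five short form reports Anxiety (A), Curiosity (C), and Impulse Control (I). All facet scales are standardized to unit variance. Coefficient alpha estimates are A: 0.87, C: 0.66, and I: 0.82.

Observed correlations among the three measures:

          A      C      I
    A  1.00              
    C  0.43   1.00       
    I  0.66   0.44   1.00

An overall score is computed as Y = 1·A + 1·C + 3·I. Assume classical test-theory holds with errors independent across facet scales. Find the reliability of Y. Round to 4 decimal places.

0.8868

Var(Y) = 1 + 1 + 3² + 2·[0.43 + 3·0.66 + 3·0.44] = 11 + 7.46 = 18.46.
Because errors are independent across components, Cov(Tᵢ,Tⱼ) = Cov(Xᵢ,Xⱼ); the off-diagonal part of the true-score variance is the same as above.
True-score variance = [0.87 + 0.66 + 3²·0.82] + 7.46 = 8.91 + 7.46 = 16.37.
Reliability = 16.37 / 18.46 = 0.8868.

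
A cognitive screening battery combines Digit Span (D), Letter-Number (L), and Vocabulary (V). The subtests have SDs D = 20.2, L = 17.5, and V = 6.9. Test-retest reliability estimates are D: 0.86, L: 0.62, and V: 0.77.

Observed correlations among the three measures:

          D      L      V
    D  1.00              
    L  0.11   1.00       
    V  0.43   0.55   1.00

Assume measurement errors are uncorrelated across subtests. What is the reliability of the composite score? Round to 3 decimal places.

0.831

Var(D+L+V) = 20.2² + 17.5² + 6.9² + 2·[20.2·17.5·0.11 + 20.2·6.9·0.43 + 17.5·6.9·0.55] = 761.9 + 330.462 = 1092.36.
With uncorrelated errors the cross-covariances are all true-score covariance, so they carry over unchanged; only the diagonal terms shrink to ρᵢσᵢ².
True-score variance = [20.2²·0.86 + 17.5²·0.62 + 6.9²·0.77] + 330.462 = 577.449 + 330.462 = 907.911.
Reliability = 907.911 / 1092.36 = 0.831.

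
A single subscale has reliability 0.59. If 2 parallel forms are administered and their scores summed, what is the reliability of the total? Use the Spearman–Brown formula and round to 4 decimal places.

ρ_k = kρ / (1 + (k−1)ρ) = 2·0.59 / (1 + 1·0.59) = 1.180 / 1.590 = 0.7421.

0.7421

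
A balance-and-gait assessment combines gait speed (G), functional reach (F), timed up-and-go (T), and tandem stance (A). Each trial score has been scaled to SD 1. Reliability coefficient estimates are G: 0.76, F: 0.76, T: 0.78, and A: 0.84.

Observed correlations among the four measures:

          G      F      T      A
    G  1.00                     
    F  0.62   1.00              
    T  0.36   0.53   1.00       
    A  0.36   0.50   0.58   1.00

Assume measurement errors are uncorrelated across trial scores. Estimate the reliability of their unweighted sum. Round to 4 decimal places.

Var(G+F+T+A) = 4 + 2·[0.62 + 0.36 + 0.36 + 0.53 + 0.50 + 0.58] = 4 + 5.9 = 9.9.
Because errors are independent across components, Cov(Tᵢ,Tⱼ) = Cov(Xᵢ,Xⱼ); the off-diagonal part of the true-score variance is the same as above.
True-score variance = [0.76 + 0.76 + 0.78 + 0.84] + 5.9 = 3.14 + 5.9 = 9.04.
Reliability = 9.04 / 9.9 = 0.9131.

0.9131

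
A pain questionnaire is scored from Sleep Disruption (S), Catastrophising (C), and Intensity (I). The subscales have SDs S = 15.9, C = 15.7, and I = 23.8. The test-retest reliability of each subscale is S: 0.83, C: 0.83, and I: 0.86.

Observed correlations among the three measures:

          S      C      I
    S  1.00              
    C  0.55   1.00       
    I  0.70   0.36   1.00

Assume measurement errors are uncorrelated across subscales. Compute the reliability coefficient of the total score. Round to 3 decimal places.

0.923

Var(S+C+I) = 15.9² + 15.7² + 23.8² + 2·[15.9·15.7·0.55 + 15.9·23.8·0.70 + 15.7·23.8·0.36] = 1065.74 + 1073.42 = 2139.16.
With uncorrelated errors the cross-covariances are all true-score covariance, so they carry over unchanged; only the diagonal terms shrink to ρᵢσᵢ².
True-score variance = [15.9²·0.83 + 15.7²·0.83 + 23.8²·0.86] + 1073.42 = 901.557 + 1073.42 = 1974.97.
Reliability = 1974.97 / 2139.16 = 0.923.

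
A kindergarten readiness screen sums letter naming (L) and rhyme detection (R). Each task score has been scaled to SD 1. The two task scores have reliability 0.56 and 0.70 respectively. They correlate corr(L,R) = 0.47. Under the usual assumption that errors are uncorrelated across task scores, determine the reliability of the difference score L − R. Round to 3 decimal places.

0.302

Var(L−R) = 1 + 1 − 2·0.47 = 2 − 0.94 = 1.06.
Under uncorrelated errors the observed covariances equal the true-score covariances, so only the own-variance terms attenuate.
True-score variance = [0.56 + 0.70] − 0.94 = 1.26 − 0.94 = 0.32.
Reliability = 0.32 / 1.06 = 0.302.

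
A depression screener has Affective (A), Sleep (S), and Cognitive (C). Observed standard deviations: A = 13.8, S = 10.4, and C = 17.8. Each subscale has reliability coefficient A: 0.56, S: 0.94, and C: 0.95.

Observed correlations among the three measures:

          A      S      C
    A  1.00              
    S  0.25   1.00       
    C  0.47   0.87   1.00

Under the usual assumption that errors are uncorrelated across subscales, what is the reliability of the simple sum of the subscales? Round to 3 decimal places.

Var(A+S+C) = 13.8² + 10.4² + 17.8² + 2·[13.8·10.4·0.25 + 13.8·17.8·0.47 + 10.4·17.8·0.87] = 615.44 + 624.77 = 1240.21.
Because errors are independent across components, Cov(Tᵢ,Tⱼ) = Cov(Xᵢ,Xⱼ); the off-diagonal part of the true-score variance is the same as above.
True-score variance = [13.8²·0.56 + 10.4²·0.94 + 17.8²·0.95] + 624.77 = 509.315 + 624.77 = 1134.09.
Reliability = 1134.09 / 1240.21 = 0.914.

0.914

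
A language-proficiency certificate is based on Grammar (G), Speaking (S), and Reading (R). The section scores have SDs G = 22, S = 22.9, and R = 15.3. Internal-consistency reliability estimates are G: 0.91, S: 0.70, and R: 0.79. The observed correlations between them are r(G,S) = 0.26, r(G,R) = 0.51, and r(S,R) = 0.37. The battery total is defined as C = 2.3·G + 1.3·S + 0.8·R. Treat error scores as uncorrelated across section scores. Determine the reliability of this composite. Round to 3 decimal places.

0.900

Var(C) = 2.3²·22² + 1.3²·22.9² + 0.8²·15.3² + 2·[2.99·22·22.9·0.26 + 1.84·22·15.3·0.51 + 1.04·22.9·15.3·0.37] = 3596.43 + 1684.68 = 5281.11.
Under uncorrelated errors the observed covariances equal the true-score covariances, so only the own-variance terms attenuate.
True-score variance = [2.3²·22²·0.91 + 1.3²·22.9²·0.70 + 0.8²·15.3²·0.79] + 1684.68 = 3068.66 + 1684.68 = 4753.34.
Reliability = 4753.34 / 5281.11 = 0.900.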